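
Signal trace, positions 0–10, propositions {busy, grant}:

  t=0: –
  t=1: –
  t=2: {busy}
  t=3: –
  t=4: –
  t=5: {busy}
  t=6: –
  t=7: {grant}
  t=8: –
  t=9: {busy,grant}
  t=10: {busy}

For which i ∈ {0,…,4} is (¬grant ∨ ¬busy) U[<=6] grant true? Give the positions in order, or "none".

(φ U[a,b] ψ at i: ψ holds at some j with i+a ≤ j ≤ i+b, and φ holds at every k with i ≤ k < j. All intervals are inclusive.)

1, 2, 3, 4

Evaluate at each i in [0,4]:
  i=0: ✗ (no rhs in [0,6])
  i=1: ✓ (rhs at j=7; lhs holds on [1,6])
  i=2: ✓ (rhs at j=7; lhs holds on [2,6])
  i=3: ✓ (rhs at j=7; lhs holds on [3,6])
  i=4: ✓ (rhs at j=7; lhs holds on [4,6])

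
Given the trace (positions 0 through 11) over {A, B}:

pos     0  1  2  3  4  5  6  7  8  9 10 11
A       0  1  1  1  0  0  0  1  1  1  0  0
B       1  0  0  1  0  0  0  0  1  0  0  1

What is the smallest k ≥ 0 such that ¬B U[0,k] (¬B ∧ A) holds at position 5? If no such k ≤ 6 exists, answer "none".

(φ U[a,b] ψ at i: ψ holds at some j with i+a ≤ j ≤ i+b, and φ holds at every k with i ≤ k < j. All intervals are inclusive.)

2

Need earliest j ≥ 5 with (¬B ∧ A), and ¬B at every k in [5,j-1].
  j=5: rhs fails.
  j=6: rhs fails.
  j=7: rhs holds; lhs holds on [5,6]. k = 2.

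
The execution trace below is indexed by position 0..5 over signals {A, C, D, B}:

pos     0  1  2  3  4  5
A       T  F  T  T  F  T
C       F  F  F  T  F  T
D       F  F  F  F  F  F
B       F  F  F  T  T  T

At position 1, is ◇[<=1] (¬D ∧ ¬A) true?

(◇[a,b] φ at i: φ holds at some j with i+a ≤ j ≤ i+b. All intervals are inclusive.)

Check (¬D ∧ ¬A) at each j in [1,2]:
  j=1: true
  j=2: false
Found at j=1 → formula holds.

True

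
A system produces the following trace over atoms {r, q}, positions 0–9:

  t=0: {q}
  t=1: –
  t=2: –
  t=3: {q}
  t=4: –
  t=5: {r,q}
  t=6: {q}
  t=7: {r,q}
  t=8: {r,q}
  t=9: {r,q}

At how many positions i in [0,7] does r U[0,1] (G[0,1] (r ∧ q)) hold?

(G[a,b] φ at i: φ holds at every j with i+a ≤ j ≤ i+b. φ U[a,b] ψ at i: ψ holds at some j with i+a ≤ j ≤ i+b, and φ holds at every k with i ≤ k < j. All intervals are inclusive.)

Evaluate at each i in [0,7]:
  i=0: ✗ (no rhs in [0,1])
  i=1: ✗ (no rhs in [1,2])
  i=2: ✗ (no rhs in [2,3])
  i=3: ✗ (no rhs in [3,4])
  i=4: ✗ (no rhs in [4,5])
  i=5: ✗ (no rhs in [5,6])
  i=6: ✗ (lhs fails at k=6 before rhs at j=7)
  i=7: ✓ (rhs at j=7)
Positions where it holds: {7} → 1.

1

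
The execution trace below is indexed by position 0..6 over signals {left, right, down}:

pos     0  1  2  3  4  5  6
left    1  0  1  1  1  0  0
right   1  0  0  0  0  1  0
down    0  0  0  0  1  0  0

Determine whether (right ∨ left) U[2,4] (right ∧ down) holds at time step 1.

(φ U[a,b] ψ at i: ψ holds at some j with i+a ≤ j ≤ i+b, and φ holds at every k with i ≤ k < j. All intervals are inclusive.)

No

Need some j in [3,5] with (right ∧ down), and (right ∨ left) at every k in [1,j-1].
  j=3: (right ∧ down) false.
  j=4: (right ∧ down) false.
  j=5: (right ∧ down) false.
No j in the window works → until fails.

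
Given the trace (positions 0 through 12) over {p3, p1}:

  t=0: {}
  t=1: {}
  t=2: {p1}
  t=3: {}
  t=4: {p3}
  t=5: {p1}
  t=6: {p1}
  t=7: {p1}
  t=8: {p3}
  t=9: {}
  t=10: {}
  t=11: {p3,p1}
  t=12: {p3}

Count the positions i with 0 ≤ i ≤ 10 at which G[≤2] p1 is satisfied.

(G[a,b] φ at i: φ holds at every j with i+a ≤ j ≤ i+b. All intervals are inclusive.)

1

Evaluate at each i in [0,10]:
  i=0: ✗ (fails at j=0)
  i=1: ✗ (fails at j=1)
  i=2: ✗ (fails at j=3)
  i=3: ✗ (fails at j=3)
  i=4: ✗ (fails at j=4)
  i=5: ✓ (all of [5,7])
  i=6: ✗ (fails at j=8)
  i=7: ✗ (fails at j=8)
  i=8: ✗ (fails at j=8)
  i=9: ✗ (fails at j=9)
  i=10: ✗ (fails at j=10)
Positions where it holds: {5} → 1.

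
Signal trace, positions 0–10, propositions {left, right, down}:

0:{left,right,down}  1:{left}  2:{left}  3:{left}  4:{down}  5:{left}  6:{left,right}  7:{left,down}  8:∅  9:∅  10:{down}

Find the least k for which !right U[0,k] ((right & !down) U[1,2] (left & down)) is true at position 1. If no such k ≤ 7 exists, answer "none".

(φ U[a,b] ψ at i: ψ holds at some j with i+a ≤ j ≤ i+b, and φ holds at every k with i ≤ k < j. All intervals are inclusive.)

Need earliest j ≥ 1 with ((right & !down) U[1,2] (left & down)), and !right at every k in [1,j-1].
  j=1: rhs fails.
  j=2: rhs fails.
  j=3: rhs fails.
  j=4: rhs fails.
  j=5: rhs fails.
  j=6: rhs holds; lhs holds on [1,5]. k = 5.

5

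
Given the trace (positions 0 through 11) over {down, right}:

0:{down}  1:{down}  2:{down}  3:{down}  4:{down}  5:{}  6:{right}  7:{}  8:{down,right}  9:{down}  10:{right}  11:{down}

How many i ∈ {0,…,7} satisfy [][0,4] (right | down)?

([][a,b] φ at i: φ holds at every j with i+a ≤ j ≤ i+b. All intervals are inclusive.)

1

Evaluate at each i in [0,7]:
  i=0: ✓ (all of [0,4])
  i=1: ✗ (fails at j=5)
  i=2: ✗ (fails at j=5)
  i=3: ✗ (fails at j=5)
  i=4: ✗ (fails at j=5)
  i=5: ✗ (fails at j=5)
  i=6: ✗ (fails at j=7)
  i=7: ✗ (fails at j=7)
Positions where it holds: {0} → 1.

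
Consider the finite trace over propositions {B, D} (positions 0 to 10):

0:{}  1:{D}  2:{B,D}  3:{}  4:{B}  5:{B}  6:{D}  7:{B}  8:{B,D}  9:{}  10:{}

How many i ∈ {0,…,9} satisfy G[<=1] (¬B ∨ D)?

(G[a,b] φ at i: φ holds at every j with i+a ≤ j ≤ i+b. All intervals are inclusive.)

5

Evaluate at each i in [0,9]:
  i=0: ✓ (all of [0,1])
  i=1: ✓ (all of [1,2])
  i=2: ✓ (all of [2,3])
  i=3: ✗ (fails at j=4)
  i=4: ✗ (fails at j=4)
  i=5: ✗ (fails at j=5)
  i=6: ✗ (fails at j=7)
  i=7: ✗ (fails at j=7)
  i=8: ✓ (all of [8,9])
  i=9: ✓ (all of [9,10])
Positions where it holds: {0, 1, 2, 8, 9} → 5.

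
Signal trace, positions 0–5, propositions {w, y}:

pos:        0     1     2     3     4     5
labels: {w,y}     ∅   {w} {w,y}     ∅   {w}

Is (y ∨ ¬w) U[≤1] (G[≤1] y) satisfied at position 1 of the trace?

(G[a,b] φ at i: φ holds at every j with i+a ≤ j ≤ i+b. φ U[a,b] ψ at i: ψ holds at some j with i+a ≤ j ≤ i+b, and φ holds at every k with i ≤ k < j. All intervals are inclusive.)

Need some j in [1,2] with G[≤1] y, and (y ∨ ¬w) at every k in [1,j-1].
  j=1: G[≤1] y — fails at 1.
  j=2: G[≤1] y — fails at 2.
No j in the window works → until fails.

No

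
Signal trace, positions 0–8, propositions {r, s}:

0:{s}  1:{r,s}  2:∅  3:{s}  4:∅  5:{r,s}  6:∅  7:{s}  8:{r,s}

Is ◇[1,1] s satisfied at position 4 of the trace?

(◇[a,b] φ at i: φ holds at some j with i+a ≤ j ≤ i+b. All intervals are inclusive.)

True

Check s at each j in [5,5]:
  j=5: true
Found at j=5 → formula holds.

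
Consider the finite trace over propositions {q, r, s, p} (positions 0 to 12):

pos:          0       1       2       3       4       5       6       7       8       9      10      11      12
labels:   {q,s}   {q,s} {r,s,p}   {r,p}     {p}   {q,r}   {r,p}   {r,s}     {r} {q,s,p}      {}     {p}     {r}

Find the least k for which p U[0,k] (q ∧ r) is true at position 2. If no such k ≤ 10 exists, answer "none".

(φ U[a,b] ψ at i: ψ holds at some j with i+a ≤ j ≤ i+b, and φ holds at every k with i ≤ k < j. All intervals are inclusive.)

3

Need earliest j ≥ 2 with (q ∧ r), and p at every k in [2,j-1].
  j=2: rhs fails.
  j=3: rhs fails.
  j=4: rhs fails.
  j=5: rhs holds; lhs holds on [2,4]. k = 3.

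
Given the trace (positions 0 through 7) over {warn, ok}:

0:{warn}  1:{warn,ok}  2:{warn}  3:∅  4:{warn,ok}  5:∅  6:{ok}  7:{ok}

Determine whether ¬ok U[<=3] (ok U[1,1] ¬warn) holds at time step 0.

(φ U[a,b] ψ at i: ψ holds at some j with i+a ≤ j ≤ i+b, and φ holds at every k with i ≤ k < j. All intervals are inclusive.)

Need some j in [0,3] with (ok U[1,1] ¬warn), and ¬ok at every k in [0,j-1].
  j=0: (ok U[1,1] ¬warn) — fails.
  j=1: (ok U[1,1] ¬warn) — fails.
  j=2: (ok U[1,1] ¬warn) — fails.
  j=3: (ok U[1,1] ¬warn) — fails.
No j in the window works → until fails.

No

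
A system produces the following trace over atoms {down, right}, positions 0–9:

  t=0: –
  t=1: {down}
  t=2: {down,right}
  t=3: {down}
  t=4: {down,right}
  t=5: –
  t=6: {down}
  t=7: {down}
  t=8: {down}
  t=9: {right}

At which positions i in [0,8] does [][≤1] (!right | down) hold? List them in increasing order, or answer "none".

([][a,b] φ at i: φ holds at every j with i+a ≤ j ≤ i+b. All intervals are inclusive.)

0, 1, 2, 3, 4, 5, 6, 7

Evaluate at each i in [0,8]:
  i=0: ✓ (all of [0,1])
  i=1: ✓ (all of [1,2])
  i=2: ✓ (all of [2,3])
  i=3: ✓ (all of [3,4])
  i=4: ✓ (all of [4,5])
  i=5: ✓ (all of [5,6])
  i=6: ✓ (all of [6,7])
  i=7: ✓ (all of [7,8])
  i=8: ✗ (fails at j=9)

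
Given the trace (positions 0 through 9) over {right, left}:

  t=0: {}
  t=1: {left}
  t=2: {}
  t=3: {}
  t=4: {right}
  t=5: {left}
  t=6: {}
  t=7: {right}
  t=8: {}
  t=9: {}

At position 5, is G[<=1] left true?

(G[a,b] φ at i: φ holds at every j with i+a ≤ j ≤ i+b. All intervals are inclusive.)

Check left at every j in [5,6]:
  j=5: true
  j=6: false
Fails at j=6 → formula fails.

No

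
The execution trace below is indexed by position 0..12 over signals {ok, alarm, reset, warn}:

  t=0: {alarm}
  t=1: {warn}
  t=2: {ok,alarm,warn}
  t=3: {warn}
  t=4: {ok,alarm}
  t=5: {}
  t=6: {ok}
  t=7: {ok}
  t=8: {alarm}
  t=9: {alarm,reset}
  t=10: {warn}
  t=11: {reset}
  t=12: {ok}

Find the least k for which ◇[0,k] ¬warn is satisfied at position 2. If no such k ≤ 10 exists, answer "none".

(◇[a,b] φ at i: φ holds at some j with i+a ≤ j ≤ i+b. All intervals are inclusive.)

2

Scan j = 2,3,… for ¬warn:
  j=2: fails
  j=3: fails
  j=4: holds
First hit at j=4, so smallest k = 4-2 = 2.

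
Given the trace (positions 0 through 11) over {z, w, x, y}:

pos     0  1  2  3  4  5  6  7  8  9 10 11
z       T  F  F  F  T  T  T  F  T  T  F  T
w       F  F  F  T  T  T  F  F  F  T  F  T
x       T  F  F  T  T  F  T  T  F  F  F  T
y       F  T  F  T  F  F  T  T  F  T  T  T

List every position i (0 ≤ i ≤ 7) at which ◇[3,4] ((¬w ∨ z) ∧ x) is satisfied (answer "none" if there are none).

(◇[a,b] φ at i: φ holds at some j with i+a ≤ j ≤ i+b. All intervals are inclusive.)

0, 1, 2, 3, 4, 7

Evaluate at each i in [0,7]:
  i=0: ✓ (witness j=4)
  i=1: ✓ (witness j=4)
  i=2: ✓ (witness j=6)
  i=3: ✓ (witness j=6)
  i=4: ✓ (witness j=7)
  i=5: ✗ (none in [8,9])
  i=6: ✗ (none in [9,10])
  i=7: ✓ (witness j=11)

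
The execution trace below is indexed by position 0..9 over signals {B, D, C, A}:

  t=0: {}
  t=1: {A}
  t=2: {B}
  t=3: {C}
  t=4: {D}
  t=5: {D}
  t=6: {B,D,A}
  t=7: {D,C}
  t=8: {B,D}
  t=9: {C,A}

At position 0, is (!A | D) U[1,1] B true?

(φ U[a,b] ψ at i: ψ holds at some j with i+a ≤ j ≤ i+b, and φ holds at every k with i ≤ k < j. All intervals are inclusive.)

Need some j in [1,1] with B, and (!A | D) at every k in [0,j-1].
  j=1: B false.
No j in the window works → until fails.

False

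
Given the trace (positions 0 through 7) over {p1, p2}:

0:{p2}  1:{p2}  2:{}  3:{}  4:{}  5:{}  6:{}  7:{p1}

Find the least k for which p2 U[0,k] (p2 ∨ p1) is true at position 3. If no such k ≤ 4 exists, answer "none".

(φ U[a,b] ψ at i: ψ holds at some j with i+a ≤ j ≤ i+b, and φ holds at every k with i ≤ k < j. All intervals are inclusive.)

Need earliest j ≥ 3 with (p2 ∨ p1), and p2 at every k in [3,j-1].
  j=3: rhs fails.
  j=4: rhs fails.
  j=5: rhs fails.
  j=6: rhs fails.
  j=7: rhs holds but lhs fails at k=3.
No witness within the range → none.

none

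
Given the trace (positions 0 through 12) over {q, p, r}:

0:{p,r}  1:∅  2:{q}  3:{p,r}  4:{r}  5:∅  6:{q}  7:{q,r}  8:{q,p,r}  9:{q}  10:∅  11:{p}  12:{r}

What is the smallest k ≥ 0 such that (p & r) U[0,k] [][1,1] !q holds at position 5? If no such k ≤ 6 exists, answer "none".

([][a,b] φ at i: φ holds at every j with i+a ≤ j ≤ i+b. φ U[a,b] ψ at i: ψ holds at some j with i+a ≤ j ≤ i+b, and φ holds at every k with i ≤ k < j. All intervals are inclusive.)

none

Need earliest j ≥ 5 with [][1,1] !q, and (p & r) at every k in [5,j-1].
  j=5: rhs fails.
  j=6: rhs fails.
  j=7: rhs fails.
  j=8: rhs fails.
  j=9: rhs holds but lhs fails at k=5.
  j=10: rhs holds but lhs fails at k=5.
  j=11: rhs holds but lhs fails at k=5.
No witness within the range → none.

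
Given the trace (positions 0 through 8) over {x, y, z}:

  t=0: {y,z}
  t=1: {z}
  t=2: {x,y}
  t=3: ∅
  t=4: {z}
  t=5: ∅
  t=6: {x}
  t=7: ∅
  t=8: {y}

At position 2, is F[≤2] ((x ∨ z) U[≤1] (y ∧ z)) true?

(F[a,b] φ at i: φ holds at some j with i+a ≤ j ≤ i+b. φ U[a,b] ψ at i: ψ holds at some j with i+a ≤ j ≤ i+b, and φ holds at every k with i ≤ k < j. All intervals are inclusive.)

False

Check ((x ∨ z) U[≤1] (y ∧ z)) at each j in [2,4]:
  j=2: fails
  j=3: fails
  j=4: fails
No position in the window satisfies it → formula fails.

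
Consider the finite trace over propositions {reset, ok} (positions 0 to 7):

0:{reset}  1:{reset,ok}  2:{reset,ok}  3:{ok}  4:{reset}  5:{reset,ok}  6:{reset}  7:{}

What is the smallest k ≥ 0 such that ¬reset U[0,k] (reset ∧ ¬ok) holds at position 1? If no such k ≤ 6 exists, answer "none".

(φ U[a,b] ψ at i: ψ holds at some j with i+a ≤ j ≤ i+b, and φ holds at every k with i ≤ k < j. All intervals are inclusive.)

Need earliest j ≥ 1 with (reset ∧ ¬ok), and ¬reset at every k in [1,j-1].
  j=1: rhs fails.
  j=2: rhs fails.
  j=3: rhs fails.
  j=4: rhs holds but lhs fails at k=1.
  j=5: rhs fails.
  j=6: rhs holds but lhs fails at k=1.
  j=7: rhs fails.
No witness within the range → none.

none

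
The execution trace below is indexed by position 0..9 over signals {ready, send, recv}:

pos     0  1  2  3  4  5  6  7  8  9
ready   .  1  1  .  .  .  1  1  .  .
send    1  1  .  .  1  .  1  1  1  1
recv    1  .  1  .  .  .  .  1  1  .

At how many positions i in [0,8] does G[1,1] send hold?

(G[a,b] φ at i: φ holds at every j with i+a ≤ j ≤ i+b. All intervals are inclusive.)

Evaluate at each i in [0,8]:
  i=0: ✓ (all of [1,1])
  i=1: ✗ (fails at j=2)
  i=2: ✗ (fails at j=3)
  i=3: ✓ (all of [4,4])
  i=4: ✗ (fails at j=5)
  i=5: ✓ (all of [6,6])
  i=6: ✓ (all of [7,7])
  i=7: ✓ (all of [8,8])
  i=8: ✓ (all of [9,9])
Positions where it holds: {0, 3, 5, 6, 7, 8} → 6.

6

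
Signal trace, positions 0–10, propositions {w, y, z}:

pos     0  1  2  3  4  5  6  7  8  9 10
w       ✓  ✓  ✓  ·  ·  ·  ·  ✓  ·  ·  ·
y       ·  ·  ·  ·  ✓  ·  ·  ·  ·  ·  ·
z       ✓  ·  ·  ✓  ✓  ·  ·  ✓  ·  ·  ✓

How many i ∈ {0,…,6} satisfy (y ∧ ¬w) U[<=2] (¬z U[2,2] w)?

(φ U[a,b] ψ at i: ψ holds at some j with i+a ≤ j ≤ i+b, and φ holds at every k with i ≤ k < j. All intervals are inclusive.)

Evaluate at each i in [0,6]:
  i=0: ✗ (no rhs in [0,2])
  i=1: ✗ (no rhs in [1,3])
  i=2: ✗ (no rhs in [2,4])
  i=3: ✗ (lhs fails at k=3 before rhs at j=5)
  i=4: ✓ (rhs at j=5; lhs holds on [4,4])
  i=5: ✓ (rhs at j=5)
  i=6: ✗ (no rhs in [6,8])
Positions where it holds: {4, 5} → 2.

2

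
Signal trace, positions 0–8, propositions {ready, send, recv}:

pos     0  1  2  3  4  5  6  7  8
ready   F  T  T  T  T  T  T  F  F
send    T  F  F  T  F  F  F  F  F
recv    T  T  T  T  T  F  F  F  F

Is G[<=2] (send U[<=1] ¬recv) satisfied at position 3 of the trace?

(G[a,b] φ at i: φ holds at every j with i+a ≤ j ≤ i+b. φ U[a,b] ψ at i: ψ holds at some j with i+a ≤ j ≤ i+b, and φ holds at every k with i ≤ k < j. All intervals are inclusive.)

No

Check (send U[<=1] ¬recv) at every j in [3,5]:
  j=3: fails
  j=4: fails
  j=5: holds
Fails at j=3 → formula fails.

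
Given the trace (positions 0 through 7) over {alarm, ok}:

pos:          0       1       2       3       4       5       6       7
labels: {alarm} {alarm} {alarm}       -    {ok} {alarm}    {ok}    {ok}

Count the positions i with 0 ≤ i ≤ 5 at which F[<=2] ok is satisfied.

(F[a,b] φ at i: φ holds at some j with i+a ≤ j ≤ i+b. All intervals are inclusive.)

Evaluate at each i in [0,5]:
  i=0: ✗ (none in [0,2])
  i=1: ✗ (none in [1,3])
  i=2: ✓ (witness j=4)
  i=3: ✓ (witness j=4)
  i=4: ✓ (witness j=4)
  i=5: ✓ (witness j=6)
Positions where it holds: {2, 3, 4, 5} → 4.

4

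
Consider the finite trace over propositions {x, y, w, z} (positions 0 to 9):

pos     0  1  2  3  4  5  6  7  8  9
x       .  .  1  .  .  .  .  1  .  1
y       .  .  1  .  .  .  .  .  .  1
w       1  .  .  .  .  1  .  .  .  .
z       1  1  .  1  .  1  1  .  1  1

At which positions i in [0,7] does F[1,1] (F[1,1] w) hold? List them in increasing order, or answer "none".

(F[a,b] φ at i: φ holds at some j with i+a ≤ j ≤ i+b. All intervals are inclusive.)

3

Evaluate at each i in [0,7]:
  i=0: ✗ (none in [1,1])
  i=1: ✗ (none in [2,2])
  i=2: ✗ (none in [3,3])
  i=3: ✓ (witness j=4)
  i=4: ✗ (none in [5,5])
  i=5: ✗ (none in [6,6])
  i=6: ✗ (none in [7,7])
  i=7: ✗ (none in [8,8])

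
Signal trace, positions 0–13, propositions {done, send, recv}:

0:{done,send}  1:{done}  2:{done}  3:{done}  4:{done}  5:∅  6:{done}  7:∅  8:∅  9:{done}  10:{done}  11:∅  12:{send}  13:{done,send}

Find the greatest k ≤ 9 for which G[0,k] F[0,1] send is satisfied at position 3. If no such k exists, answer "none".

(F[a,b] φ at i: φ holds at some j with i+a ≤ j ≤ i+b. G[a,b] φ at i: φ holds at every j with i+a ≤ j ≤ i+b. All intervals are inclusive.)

F[0,1] send must hold from j=3 onward; find where it first fails.
  j=3: fails → no k works.

none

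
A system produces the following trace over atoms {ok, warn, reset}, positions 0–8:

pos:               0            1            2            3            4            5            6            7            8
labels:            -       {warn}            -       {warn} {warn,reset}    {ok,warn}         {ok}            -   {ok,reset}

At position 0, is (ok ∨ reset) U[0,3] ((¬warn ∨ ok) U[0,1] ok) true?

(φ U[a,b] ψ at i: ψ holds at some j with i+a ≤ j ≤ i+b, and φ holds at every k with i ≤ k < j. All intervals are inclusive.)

Does not hold

Need some j in [0,3] with ((¬warn ∨ ok) U[0,1] ok), and (ok ∨ reset) at every k in [0,j-1].
  j=0: ((¬warn ∨ ok) U[0,1] ok) — fails.
  j=1: ((¬warn ∨ ok) U[0,1] ok) — fails.
  j=2: ((¬warn ∨ ok) U[0,1] ok) — fails.
  j=3: ((¬warn ∨ ok) U[0,1] ok) — fails.
No j in the window works → until fails.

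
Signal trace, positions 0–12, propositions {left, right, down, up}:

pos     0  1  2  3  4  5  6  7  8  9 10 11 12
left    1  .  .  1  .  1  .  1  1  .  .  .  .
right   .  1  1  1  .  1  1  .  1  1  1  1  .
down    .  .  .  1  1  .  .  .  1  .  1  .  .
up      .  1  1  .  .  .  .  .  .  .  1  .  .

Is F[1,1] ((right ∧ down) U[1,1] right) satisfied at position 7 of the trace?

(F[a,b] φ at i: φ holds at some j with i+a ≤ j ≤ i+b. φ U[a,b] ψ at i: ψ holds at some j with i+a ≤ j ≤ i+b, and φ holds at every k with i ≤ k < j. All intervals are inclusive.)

Yes

Check ((right ∧ down) U[1,1] right) at each j in [8,8]:
  j=8: holds
Found at j=8 → formula holds.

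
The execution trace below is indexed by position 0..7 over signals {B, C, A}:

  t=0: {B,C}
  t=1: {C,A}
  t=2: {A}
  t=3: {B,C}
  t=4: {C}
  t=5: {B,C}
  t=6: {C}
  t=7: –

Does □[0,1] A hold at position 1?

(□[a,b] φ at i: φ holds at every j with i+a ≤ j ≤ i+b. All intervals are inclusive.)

Check A at every j in [1,2]:
  j=1: true
  j=2: true
All positions satisfy it → formula holds.

Holds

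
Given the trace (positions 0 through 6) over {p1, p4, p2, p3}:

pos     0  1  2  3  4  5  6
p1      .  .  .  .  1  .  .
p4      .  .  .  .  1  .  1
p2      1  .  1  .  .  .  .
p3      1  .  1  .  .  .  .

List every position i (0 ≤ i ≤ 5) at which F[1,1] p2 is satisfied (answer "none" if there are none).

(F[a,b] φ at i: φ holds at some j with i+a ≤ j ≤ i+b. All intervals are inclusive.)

1

Evaluate at each i in [0,5]:
  i=0: ✗ (none in [1,1])
  i=1: ✓ (witness j=2)
  i=2: ✗ (none in [3,3])
  i=3: ✗ (none in [4,4])
  i=4: ✗ (none in [5,5])
  i=5: ✗ (none in [6,6])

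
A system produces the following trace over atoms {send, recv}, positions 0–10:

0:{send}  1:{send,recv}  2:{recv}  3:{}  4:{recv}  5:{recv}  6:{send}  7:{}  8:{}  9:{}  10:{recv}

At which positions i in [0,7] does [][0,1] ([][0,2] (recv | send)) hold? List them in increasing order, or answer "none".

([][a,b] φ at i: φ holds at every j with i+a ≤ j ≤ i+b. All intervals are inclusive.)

Evaluate at each i in [0,7]:
  i=0: ✗ (fails at j=1)
  i=1: ✗ (fails at j=1)
  i=2: ✗ (fails at j=2)
  i=3: ✗ (fails at j=3)
  i=4: ✗ (fails at j=5)
  i=5: ✗ (fails at j=5)
  i=6: ✗ (fails at j=6)
  i=7: ✗ (fails at j=7)

none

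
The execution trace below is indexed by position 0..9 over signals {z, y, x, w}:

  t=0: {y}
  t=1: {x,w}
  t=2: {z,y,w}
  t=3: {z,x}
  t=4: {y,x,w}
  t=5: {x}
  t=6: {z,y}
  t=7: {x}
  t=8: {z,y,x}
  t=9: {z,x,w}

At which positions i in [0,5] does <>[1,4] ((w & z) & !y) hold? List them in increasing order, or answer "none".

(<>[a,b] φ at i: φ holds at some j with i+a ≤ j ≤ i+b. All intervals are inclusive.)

5

Evaluate at each i in [0,5]:
  i=0: ✗ (none in [1,4])
  i=1: ✗ (none in [2,5])
  i=2: ✗ (none in [3,6])
  i=3: ✗ (none in [4,7])
  i=4: ✗ (none in [5,8])
  i=5: ✓ (witness j=9)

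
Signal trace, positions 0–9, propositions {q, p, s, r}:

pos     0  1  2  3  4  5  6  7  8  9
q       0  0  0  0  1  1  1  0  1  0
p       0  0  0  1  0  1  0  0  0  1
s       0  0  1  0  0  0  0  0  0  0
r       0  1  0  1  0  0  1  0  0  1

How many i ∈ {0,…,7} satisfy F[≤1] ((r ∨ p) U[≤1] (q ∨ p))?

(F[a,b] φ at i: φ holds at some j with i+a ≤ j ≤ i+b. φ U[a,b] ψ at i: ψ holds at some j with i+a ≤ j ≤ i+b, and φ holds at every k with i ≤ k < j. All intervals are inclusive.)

6

Evaluate at each i in [0,7]:
  i=0: ✗ (none in [0,1])
  i=1: ✗ (none in [1,2])
  i=2: ✓ (witness j=3)
  i=3: ✓ (witness j=3)
  i=4: ✓ (witness j=4)
  i=5: ✓ (witness j=5)
  i=6: ✓ (witness j=6)
  i=7: ✓ (witness j=8)
Positions where it holds: {2, 3, 4, 5, 6, 7} → 6.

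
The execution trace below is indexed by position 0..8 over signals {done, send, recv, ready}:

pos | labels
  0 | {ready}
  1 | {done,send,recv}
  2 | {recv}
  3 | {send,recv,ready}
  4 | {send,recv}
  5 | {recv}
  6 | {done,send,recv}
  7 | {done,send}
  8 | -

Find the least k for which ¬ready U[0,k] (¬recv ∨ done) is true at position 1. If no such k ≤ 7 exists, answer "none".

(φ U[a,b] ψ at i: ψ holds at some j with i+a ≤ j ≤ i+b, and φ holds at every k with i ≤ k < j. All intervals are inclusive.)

0

Need earliest j ≥ 1 with (¬recv ∨ done), and ¬ready at every k in [1,j-1].
  j=1: rhs holds (empty prefix). k = 0.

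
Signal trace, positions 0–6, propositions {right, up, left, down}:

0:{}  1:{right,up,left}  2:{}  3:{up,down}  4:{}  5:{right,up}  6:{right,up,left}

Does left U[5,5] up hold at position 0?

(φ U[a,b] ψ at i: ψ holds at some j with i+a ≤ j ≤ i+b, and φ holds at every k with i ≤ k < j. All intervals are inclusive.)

No

Need some j in [5,5] with up, and left at every k in [0,j-1].
  j=5: up holds, but left fails at k=0 → not this j.
No j in the window works → until fails.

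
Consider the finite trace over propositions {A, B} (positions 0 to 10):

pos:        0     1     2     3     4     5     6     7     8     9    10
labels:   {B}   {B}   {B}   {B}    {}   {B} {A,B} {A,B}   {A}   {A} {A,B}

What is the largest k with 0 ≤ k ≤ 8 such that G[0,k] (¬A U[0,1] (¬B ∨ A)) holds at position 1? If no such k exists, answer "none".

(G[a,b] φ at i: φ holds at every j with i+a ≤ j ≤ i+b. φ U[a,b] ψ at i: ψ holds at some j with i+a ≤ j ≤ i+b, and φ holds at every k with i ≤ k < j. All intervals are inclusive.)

none

(¬A U[0,1] (¬B ∨ A)) must hold from j=1 onward; find where it first fails.
  j=1: fails → no k works.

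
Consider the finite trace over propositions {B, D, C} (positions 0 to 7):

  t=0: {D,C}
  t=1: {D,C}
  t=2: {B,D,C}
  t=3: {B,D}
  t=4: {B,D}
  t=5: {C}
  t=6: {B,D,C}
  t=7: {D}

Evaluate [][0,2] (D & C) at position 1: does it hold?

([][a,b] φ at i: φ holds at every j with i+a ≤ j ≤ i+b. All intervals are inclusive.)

Does not hold

Check (D & C) at every j in [1,3]:
  j=1: true
  j=2: true
  j=3: false
Fails at j=3 → formula fails.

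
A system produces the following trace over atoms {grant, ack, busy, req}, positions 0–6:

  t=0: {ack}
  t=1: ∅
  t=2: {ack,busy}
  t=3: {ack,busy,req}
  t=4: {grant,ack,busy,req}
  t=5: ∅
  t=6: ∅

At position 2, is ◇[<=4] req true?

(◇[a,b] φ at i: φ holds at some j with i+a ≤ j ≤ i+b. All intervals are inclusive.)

Holds

Check req at each j in [2,6]:
  j=2: false
  j=3: true
  j=4: true
  j=5: false
  j=6: false
Found at j=3 → formula holds.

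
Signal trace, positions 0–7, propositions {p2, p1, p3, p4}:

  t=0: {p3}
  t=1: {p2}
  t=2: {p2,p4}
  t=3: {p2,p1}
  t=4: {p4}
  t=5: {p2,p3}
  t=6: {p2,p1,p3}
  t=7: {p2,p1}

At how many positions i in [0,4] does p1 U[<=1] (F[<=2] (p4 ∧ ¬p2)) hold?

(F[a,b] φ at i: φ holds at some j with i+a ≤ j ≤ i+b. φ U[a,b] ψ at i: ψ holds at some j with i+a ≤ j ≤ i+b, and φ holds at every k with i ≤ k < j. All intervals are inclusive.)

3

Evaluate at each i in [0,4]:
  i=0: ✗ (no rhs in [0,1])
  i=1: ✗ (lhs fails at k=1 before rhs at j=2)
  i=2: ✓ (rhs at j=2)
  i=3: ✓ (rhs at j=3)
  i=4: ✓ (rhs at j=4)
Positions where it holds: {2, 3, 4} → 3.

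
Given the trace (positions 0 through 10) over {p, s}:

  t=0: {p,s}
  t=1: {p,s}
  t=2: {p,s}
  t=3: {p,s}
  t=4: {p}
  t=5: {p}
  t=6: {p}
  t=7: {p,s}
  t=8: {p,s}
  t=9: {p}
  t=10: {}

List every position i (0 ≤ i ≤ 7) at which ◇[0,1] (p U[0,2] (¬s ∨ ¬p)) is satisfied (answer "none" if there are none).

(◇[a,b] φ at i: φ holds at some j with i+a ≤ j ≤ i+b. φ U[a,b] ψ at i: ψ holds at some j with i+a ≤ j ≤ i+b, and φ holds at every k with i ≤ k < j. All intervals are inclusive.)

1, 2, 3, 4, 5, 6, 7

Evaluate at each i in [0,7]:
  i=0: ✗ (none in [0,1])
  i=1: ✓ (witness j=2)
  i=2: ✓ (witness j=2)
  i=3: ✓ (witness j=3)
  i=4: ✓ (witness j=4)
  i=5: ✓ (witness j=5)
  i=6: ✓ (witness j=6)
  i=7: ✓ (witness j=7)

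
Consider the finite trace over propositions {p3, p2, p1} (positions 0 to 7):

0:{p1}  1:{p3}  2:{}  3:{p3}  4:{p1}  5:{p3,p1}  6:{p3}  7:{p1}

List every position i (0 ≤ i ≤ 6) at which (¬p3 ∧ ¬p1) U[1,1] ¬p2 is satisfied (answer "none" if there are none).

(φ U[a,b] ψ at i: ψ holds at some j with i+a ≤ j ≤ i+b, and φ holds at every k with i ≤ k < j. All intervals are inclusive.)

Evaluate at each i in [0,6]:
  i=0: ✗ (lhs fails at k=0 before rhs at j=1)
  i=1: ✗ (lhs fails at k=1 before rhs at j=2)
  i=2: ✓ (rhs at j=3; lhs holds on [2,2])
  i=3: ✗ (lhs fails at k=3 before rhs at j=4)
  i=4: ✗ (lhs fails at k=4 before rhs at j=5)
  i=5: ✗ (lhs fails at k=5 before rhs at j=6)
  i=6: ✗ (lhs fails at k=6 before rhs at j=7)

2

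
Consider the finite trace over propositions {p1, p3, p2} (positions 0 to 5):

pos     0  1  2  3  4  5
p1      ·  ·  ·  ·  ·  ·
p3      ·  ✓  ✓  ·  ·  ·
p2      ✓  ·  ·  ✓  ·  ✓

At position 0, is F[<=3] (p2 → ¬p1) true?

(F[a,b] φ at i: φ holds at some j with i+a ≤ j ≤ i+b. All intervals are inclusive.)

Check (p2 → ¬p1) at each j in [0,3]:
  j=0: true
  j=1: true
  j=2: true
  j=3: true
Found at j=0 → formula holds.

True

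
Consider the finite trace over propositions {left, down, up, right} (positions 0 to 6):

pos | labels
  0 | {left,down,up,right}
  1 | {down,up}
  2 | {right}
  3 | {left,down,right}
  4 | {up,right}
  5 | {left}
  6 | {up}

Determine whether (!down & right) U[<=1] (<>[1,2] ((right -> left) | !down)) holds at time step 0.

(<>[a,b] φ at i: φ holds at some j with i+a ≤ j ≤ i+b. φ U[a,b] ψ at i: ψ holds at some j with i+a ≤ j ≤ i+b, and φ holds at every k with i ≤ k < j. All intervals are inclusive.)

True

Need some j in [0,1] with <>[1,2] ((right -> left) | !down), and (!down & right) at every k in [0,j-1].
  j=0: <>[1,2] ((right -> left) | !down) holds; no prefix to check → satisfied.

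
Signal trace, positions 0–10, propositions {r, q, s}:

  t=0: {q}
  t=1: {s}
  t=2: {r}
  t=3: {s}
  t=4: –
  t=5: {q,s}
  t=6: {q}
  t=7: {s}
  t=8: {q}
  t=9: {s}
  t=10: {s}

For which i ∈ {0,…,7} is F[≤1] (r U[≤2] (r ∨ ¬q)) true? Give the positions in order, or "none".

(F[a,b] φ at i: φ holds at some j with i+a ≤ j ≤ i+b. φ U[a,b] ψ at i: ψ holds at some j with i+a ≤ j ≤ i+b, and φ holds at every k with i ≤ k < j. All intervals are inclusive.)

0, 1, 2, 3, 4, 6, 7

Evaluate at each i in [0,7]:
  i=0: ✓ (witness j=1)
  i=1: ✓ (witness j=1)
  i=2: ✓ (witness j=2)
  i=3: ✓ (witness j=3)
  i=4: ✓ (witness j=4)
  i=5: ✗ (none in [5,6])
  i=6: ✓ (witness j=7)
  i=7: ✓ (witness j=7)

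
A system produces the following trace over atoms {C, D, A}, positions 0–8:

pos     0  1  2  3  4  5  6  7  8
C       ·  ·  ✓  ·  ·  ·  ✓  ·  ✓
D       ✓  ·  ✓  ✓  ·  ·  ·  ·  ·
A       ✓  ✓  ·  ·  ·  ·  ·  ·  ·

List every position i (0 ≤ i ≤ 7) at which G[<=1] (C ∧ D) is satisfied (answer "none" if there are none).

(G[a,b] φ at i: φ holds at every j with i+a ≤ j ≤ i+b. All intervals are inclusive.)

none

Evaluate at each i in [0,7]:
  i=0: ✗ (fails at j=0)
  i=1: ✗ (fails at j=1)
  i=2: ✗ (fails at j=3)
  i=3: ✗ (fails at j=3)
  i=4: ✗ (fails at j=4)
  i=5: ✗ (fails at j=5)
  i=6: ✗ (fails at j=6)
  i=7: ✗ (fails at j=7)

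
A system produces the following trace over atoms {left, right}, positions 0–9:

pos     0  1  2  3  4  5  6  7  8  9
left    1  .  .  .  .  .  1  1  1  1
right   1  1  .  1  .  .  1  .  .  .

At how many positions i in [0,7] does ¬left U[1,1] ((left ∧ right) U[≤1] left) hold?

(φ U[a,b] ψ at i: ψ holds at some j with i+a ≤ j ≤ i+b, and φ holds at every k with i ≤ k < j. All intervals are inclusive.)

Evaluate at each i in [0,7]:
  i=0: ✗ (no rhs in [1,1])
  i=1: ✗ (no rhs in [2,2])
  i=2: ✗ (no rhs in [3,3])
  i=3: ✗ (no rhs in [4,4])
  i=4: ✗ (no rhs in [5,5])
  i=5: ✓ (rhs at j=6; lhs holds on [5,5])
  i=6: ✗ (lhs fails at k=6 before rhs at j=7)
  i=7: ✗ (lhs fails at k=7 before rhs at j=8)
Positions where it holds: {5} → 1.

1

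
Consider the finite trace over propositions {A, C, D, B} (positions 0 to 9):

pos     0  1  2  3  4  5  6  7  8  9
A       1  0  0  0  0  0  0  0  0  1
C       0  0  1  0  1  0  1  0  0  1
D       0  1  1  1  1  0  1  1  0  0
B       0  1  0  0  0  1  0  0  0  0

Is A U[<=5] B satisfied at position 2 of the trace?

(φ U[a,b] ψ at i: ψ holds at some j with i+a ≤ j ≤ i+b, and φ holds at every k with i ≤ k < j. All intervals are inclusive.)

Need some j in [2,7] with B, and A at every k in [2,j-1].
  j=2: B false.
  j=3: B false.
  j=4: B false.
  j=5: B holds, but A fails at k=2 → not this j.
  j=6: B false.
  j=7: B false.
No j in the window works → until fails.

False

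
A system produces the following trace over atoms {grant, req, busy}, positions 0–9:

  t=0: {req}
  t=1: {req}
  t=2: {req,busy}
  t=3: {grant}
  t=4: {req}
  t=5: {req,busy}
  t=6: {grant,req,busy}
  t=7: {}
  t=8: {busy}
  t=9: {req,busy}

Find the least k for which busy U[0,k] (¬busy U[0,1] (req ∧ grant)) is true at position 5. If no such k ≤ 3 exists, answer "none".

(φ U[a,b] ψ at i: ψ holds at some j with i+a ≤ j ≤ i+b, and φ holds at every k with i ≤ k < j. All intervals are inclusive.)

1

Need earliest j ≥ 5 with (¬busy U[0,1] (req ∧ grant)), and busy at every k in [5,j-1].
  j=5: rhs fails.
  j=6: rhs holds; lhs holds on [5,5]. k = 1.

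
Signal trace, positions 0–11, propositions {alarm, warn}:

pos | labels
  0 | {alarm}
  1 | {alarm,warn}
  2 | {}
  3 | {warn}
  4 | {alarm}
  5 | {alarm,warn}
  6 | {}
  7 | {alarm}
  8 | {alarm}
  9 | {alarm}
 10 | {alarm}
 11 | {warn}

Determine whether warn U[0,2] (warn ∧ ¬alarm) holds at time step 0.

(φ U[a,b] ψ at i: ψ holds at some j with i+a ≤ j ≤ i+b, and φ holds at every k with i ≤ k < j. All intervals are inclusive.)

Does not hold

Need some j in [0,2] with (warn ∧ ¬alarm), and warn at every k in [0,j-1].
  j=0: (warn ∧ ¬alarm) false.
  j=1: (warn ∧ ¬alarm) false.
  j=2: (warn ∧ ¬alarm) false.
No j in the window works → until fails.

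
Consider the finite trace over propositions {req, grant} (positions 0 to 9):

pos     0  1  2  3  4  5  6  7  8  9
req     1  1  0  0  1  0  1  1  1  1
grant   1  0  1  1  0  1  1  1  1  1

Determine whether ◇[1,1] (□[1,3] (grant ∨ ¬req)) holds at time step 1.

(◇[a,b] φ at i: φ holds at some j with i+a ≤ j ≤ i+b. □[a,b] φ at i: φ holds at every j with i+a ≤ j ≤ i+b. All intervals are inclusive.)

Check □[1,3] (grant ∨ ¬req) at each j in [2,2]:
  j=2: fails at 4
No position in the window satisfies it → formula fails.

False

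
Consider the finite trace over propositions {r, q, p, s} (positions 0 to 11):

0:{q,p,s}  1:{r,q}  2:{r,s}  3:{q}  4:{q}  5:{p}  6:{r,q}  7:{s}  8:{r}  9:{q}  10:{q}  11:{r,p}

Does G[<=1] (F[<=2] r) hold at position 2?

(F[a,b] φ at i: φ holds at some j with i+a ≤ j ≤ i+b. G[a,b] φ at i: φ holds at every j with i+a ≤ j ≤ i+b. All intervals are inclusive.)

False

Check F[<=2] r at every j in [2,3]:
  j=2: holds (witness at 2)
  j=3: fails (none in [3,5])
Fails at j=3 → formula fails.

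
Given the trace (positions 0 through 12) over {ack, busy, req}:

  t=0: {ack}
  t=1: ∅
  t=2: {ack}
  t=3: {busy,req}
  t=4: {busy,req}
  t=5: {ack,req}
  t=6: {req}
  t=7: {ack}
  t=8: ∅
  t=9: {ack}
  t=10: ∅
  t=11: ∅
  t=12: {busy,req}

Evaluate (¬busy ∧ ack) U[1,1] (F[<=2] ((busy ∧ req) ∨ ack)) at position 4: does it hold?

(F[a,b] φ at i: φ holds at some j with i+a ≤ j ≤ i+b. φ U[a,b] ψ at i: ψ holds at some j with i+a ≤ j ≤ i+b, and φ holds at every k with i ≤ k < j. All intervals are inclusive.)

Need some j in [5,5] with F[<=2] ((busy ∧ req) ∨ ack), and (¬busy ∧ ack) at every k in [4,j-1].
  j=5: F[<=2] ((busy ∧ req) ∨ ack) holds, but (¬busy ∧ ack) fails at k=4 → not this j.
No j in the window works → until fails.

No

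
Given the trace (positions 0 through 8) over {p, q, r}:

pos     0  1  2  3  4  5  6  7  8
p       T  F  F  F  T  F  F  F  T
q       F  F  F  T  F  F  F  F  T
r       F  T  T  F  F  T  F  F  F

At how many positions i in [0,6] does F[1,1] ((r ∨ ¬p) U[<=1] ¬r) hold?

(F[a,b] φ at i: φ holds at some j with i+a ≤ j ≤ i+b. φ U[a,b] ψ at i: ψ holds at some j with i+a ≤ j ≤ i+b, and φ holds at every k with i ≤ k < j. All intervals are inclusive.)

6

Evaluate at each i in [0,6]:
  i=0: ✗ (none in [1,1])
  i=1: ✓ (witness j=2)
  i=2: ✓ (witness j=3)
  i=3: ✓ (witness j=4)
  i=4: ✓ (witness j=5)
  i=5: ✓ (witness j=6)
  i=6: ✓ (witness j=7)
Positions where it holds: {1, 2, 3, 4, 5, 6} → 6.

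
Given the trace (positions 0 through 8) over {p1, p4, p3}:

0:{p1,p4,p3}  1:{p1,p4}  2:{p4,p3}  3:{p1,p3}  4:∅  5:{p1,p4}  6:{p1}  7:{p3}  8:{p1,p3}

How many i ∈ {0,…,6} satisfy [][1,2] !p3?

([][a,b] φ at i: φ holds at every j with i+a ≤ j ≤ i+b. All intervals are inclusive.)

Evaluate at each i in [0,6]:
  i=0: ✗ (fails at j=2)
  i=1: ✗ (fails at j=2)
  i=2: ✗ (fails at j=3)
  i=3: ✓ (all of [4,5])
  i=4: ✓ (all of [5,6])
  i=5: ✗ (fails at j=7)
  i=6: ✗ (fails at j=7)
Positions where it holds: {3, 4} → 2.

2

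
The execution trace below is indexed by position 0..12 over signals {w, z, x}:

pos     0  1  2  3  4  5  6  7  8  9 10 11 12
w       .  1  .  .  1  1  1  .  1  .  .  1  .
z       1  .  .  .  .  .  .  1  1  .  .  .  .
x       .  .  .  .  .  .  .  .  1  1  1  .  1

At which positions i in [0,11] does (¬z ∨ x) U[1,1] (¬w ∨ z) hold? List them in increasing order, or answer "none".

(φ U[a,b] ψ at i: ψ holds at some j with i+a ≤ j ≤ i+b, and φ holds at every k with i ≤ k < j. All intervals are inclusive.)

1, 2, 6, 8, 9, 11

Evaluate at each i in [0,11]:
  i=0: ✗ (no rhs in [1,1])
  i=1: ✓ (rhs at j=2; lhs holds on [1,1])
  i=2: ✓ (rhs at j=3; lhs holds on [2,2])
  i=3: ✗ (no rhs in [4,4])
  i=4: ✗ (no rhs in [5,5])
  i=5: ✗ (no rhs in [6,6])
  i=6: ✓ (rhs at j=7; lhs holds on [6,6])
  i=7: ✗ (lhs fails at k=7 before rhs at j=8)
  i=8: ✓ (rhs at j=9; lhs holds on [8,8])
  i=9: ✓ (rhs at j=10; lhs holds on [9,9])
  i=10: ✗ (no rhs in [11,11])
  i=11: ✓ (rhs at j=12; lhs holds on [11,11])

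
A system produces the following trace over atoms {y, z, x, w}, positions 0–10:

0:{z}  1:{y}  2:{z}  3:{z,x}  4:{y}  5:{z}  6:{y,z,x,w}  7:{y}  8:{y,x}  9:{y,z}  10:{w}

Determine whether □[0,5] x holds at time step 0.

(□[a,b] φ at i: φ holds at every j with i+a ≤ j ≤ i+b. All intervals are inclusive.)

Check x at every j in [0,5]:
  j=0: false
  j=1: false
  j=2: false
  j=3: true
  j=4: false
  j=5: false
Fails at j=0 → formula fails.

No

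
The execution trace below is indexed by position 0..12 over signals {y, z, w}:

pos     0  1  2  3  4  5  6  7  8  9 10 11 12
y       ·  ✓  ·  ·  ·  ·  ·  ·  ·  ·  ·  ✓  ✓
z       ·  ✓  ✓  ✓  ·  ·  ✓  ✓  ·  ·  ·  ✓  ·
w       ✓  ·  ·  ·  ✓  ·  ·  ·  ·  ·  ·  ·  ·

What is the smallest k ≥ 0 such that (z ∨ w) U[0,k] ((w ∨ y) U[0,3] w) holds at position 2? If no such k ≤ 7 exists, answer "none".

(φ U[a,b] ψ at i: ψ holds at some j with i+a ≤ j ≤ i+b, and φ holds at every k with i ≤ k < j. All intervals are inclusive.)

Need earliest j ≥ 2 with ((w ∨ y) U[0,3] w), and (z ∨ w) at every k in [2,j-1].
  j=2: rhs fails.
  j=3: rhs fails.
  j=4: rhs holds; lhs holds on [2,3]. k = 2.

2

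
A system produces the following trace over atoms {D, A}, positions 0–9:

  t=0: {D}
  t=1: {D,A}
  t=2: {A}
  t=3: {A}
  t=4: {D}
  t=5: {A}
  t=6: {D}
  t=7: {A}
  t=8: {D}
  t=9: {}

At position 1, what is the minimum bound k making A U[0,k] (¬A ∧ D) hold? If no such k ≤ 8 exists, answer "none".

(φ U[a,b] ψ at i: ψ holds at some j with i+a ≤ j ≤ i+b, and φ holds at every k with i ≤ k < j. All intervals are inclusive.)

Need earliest j ≥ 1 with (¬A ∧ D), and A at every k in [1,j-1].
  j=1: rhs fails.
  j=2: rhs fails.
  j=3: rhs fails.
  j=4: rhs holds; lhs holds on [1,3]. k = 3.

3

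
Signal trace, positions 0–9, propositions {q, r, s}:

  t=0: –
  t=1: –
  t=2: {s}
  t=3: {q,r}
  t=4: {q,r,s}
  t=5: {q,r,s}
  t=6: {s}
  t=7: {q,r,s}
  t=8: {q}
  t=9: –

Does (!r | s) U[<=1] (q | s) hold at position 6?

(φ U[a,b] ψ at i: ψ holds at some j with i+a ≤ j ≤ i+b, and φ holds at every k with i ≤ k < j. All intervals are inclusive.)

Need some j in [6,7] with (q | s), and (!r | s) at every k in [6,j-1].
  j=6: (q | s) holds; no prefix to check → satisfied.

Yes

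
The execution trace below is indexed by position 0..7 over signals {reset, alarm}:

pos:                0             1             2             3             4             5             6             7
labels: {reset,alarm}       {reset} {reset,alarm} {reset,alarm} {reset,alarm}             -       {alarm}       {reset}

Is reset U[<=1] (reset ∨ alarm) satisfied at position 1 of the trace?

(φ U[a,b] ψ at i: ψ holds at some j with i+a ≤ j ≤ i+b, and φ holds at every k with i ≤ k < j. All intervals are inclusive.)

Holds

Need some j in [1,2] with (reset ∨ alarm), and reset at every k in [1,j-1].
  j=1: (reset ∨ alarm) holds; no prefix to check → satisfied.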